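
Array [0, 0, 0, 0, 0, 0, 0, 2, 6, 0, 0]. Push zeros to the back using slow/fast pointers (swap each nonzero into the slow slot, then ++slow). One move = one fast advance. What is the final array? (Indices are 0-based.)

(s=0,f=0) a[fast]=0 → fast++
(s=0,f=1) a[fast]=0 → fast++
(s=0,f=2) a[fast]=0 → fast++
(s=0,f=3) a[fast]=0 → fast++
(s=0,f=4) a[fast]=0 → fast++
(s=0,f=5) a[fast]=0 → fast++
(s=0,f=6) a[fast]=0 → fast++
(s=0,f=7) a[fast]=2≠0 swap→a[0]=2 → slow++,fast++
(s=1,f=8) a[fast]=6≠0 swap→a[1]=6 → slow++,fast++
(s=2,f=9) a[fast]=0 → fast++
(s=2,f=10) a[fast]=0 → fast++

[2, 6, 0, 0, 0, 0, 0, 0, 0, 0, 0]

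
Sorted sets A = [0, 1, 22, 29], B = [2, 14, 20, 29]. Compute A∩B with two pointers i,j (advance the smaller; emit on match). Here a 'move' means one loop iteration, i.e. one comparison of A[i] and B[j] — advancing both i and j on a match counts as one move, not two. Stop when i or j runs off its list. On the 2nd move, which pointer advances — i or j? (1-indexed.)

[i=1,j=1] 0<2 → i++
[i=2,j=1] 1<2 → i++

i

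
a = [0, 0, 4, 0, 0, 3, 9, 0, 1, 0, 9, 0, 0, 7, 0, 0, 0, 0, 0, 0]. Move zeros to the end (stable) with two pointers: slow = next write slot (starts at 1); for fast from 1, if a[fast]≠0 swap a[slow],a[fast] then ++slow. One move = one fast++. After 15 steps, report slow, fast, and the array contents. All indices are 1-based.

slow=1 fast=1: a[fast]=0, fast++
slow=1 fast=2: a[fast]=0, fast++
slow=1 fast=3: a[fast]=4≠0 swap→a[1]=4, slow++,fast++
slow=2 fast=4: a[fast]=0, fast++
slow=2 fast=5: a[fast]=0, fast++
slow=2 fast=6: a[fast]=3≠0 swap→a[2]=3, slow++,fast++
slow=3 fast=7: a[fast]=9≠0 swap→a[3]=9, slow++,fast++
slow=4 fast=8: a[fast]=0, fast++
slow=4 fast=9: a[fast]=1≠0 swap→a[4]=1, slow++,fast++
slow=5 fast=10: a[fast]=0, fast++
slow=5 fast=11: a[fast]=9≠0 swap→a[5]=9, slow++,fast++
slow=6 fast=12: a[fast]=0, fast++
slow=6 fast=13: a[fast]=0, fast++
slow=6 fast=14: a[fast]=7≠0 swap→a[6]=7, slow++,fast++
slow=7 fast=15: a[fast]=0, fast++

slow=7, fast=16, a=[4, 3, 9, 1, 9, 7, 0, 0, 0, 0, 0, 0, 0, 0, 0, 0, 0, 0, 0, 0]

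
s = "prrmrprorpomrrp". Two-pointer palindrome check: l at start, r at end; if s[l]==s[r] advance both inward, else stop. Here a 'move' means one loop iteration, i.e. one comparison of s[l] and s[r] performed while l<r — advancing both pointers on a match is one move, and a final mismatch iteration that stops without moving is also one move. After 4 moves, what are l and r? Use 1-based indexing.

l=1 r=15: 'p'=='p', l++,r--
l=2 r=14: 'r'=='r', l++,r--
l=3 r=13: 'r'=='r', l++,r--
l=4 r=12: 'm'=='m', l++,r--

l=5, r=11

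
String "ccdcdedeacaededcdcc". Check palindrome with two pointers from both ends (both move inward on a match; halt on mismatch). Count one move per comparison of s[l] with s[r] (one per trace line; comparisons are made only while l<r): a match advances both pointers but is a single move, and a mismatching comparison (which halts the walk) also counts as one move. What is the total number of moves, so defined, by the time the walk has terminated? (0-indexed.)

9 moves

[0,18] 'c'=='c' → l++,r--
[1,17] 'c'=='c' → l++,r--
[2,16] 'd'=='d' → l++,r--
[3,15] 'c'=='c' → l++,r--
[4,14] 'd'=='d' → l++,r--
[5,13] 'e'=='e' → l++,r--
[6,12] 'd'=='d' → l++,r--
[7,11] 'e'=='e' → l++,r--
[8,10] 'a'=='a' → l++,r--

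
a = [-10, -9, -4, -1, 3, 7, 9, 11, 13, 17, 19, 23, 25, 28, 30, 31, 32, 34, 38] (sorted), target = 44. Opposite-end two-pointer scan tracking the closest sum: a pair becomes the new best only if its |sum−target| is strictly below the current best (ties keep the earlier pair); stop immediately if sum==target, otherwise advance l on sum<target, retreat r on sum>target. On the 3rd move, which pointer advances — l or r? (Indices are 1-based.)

[1,19] -10+38=28 d=16 * → l++
[2,19] -9+38=29 d=15 * → l++
[3,19] -4+38=34 d=10 * → l++

l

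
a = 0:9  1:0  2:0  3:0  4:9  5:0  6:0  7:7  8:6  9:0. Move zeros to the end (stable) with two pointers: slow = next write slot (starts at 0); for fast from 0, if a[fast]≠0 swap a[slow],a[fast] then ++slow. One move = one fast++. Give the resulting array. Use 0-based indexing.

[9, 9, 7, 6, 0, 0, 0, 0, 0, 0]

(s=0,f=0) a[fast]=9≠0 swap→a[0]=9 → slow++,fast++
(s=1,f=1) a[fast]=0 → fast++
(s=1,f=2) a[fast]=0 → fast++
(s=1,f=3) a[fast]=0 → fast++
(s=1,f=4) a[fast]=9≠0 swap→a[1]=9 → slow++,fast++
(s=2,f=5) a[fast]=0 → fast++
(s=2,f=6) a[fast]=0 → fast++
(s=2,f=7) a[fast]=7≠0 swap→a[2]=7 → slow++,fast++
(s=3,f=8) a[fast]=6≠0 swap→a[3]=6 → slow++,fast++
(s=4,f=9) a[fast]=0 → fast++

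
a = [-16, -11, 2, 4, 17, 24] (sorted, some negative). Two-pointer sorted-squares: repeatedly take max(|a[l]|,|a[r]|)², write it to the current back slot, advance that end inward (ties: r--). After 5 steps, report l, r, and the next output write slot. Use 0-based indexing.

[0,5] |-16|<=|24| out[5]=576 → r--
[0,4] |-16|<=|17| out[4]=289 → r--
[0,3] |-16|>|4| out[3]=256 → l++
[1,3] |-11|>|4| out[2]=121 → l++
[2,3] |2|<=|4| out[1]=16 → r--

l=2, r=2, next write slot=0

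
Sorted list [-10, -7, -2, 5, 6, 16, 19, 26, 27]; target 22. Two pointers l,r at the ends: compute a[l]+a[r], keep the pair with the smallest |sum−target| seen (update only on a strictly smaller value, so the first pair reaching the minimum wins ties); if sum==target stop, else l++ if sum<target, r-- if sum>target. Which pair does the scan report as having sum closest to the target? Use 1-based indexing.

l=1 r=9: -10+27=17 d=5 *, l++
l=2 r=9: -7+27=20 d=2 *, l++
l=3 r=9: -2+27=25 d=3, r--
l=3 r=8: -2+26=24 d=2, r--
l=3 r=7: -2+19=17 d=5, l++
l=4 r=7: 5+19=24 d=2, r--
l=4 r=6: 5+16=21 d=1 *, l++
l=5 r=6: 6+16=22 d=0 *, stop

pair (6, 16) with sum 22 (|Δ|=0)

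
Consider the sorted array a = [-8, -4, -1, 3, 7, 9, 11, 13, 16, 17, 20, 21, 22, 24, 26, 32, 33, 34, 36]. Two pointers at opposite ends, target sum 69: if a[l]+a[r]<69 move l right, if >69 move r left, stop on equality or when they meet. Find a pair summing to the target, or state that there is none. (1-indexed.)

[1,19] -8+36=28 <69 → l++
[2,19] -4+36=32 <69 → l++
[3,19] -1+36=35 <69 → l++
[4,19] 3+36=39 <69 → l++
[5,19] 7+36=43 <69 → l++
[6,19] 9+36=45 <69 → l++
[7,19] 11+36=47 <69 → l++
[8,19] 13+36=49 <69 → l++
[9,19] 16+36=52 <69 → l++
[10,19] 17+36=53 <69 → l++
[11,19] 20+36=56 <69 → l++
[12,19] 21+36=57 <69 → l++
[13,19] 22+36=58 <69 → l++
[14,19] 24+36=60 <69 → l++
[15,19] 26+36=62 <69 → l++
[16,19] 32+36=68 <69 → l++
[17,19] 33+36=69 → found

(33, 36)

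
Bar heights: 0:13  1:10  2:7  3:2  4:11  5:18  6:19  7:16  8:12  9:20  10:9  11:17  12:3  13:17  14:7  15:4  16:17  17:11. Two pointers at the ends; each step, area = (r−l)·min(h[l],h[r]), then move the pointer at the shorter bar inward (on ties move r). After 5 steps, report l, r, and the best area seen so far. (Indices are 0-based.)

[0,17] min(13,11)*17=187 best=187 * → r--
[0,16] min(13,17)*16=208 best=208 * → l++
[1,16] min(10,17)*15=150 best=208 → l++
[2,16] min(7,17)*14=98 best=208 → l++
[3,16] min(2,17)*13=26 best=208 → l++

l=4, r=16, best area=208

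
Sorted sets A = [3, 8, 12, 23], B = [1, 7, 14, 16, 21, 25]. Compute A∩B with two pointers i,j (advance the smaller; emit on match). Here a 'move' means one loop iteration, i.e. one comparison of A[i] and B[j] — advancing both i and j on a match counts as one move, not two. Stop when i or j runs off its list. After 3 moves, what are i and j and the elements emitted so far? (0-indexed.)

i=1, j=2, emitted=[]

i=0 j=0: 3>1, j++
i=0 j=1: 3<7, i++
i=1 j=1: 8>7, j++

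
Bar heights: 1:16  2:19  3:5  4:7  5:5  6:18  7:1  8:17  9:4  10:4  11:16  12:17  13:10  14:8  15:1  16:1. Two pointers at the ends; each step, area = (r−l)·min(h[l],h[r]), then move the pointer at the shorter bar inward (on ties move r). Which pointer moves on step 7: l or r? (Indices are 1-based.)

r

l=1 r=16: min(16,1)*15=15 best=15 *, r--
l=1 r=15: min(16,1)*14=14 best=15, r--
l=1 r=14: min(16,8)*13=104 best=104 *, r--
l=1 r=13: min(16,10)*12=120 best=120 *, r--
l=1 r=12: min(16,17)*11=176 best=176 *, l++
l=2 r=12: min(19,17)*10=170 best=176, r--
l=2 r=11: min(19,16)*9=144 best=176, r--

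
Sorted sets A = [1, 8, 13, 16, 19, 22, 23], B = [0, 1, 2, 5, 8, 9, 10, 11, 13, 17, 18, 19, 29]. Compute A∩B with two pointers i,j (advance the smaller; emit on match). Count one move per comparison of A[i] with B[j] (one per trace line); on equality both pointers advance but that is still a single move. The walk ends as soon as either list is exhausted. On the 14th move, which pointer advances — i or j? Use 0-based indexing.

[i=0,j=0] 1>0 → j++
[i=0,j=1] 1==1 emit → i++,j++
[i=1,j=2] 8>2 → j++
[i=1,j=3] 8>5 → j++
[i=1,j=4] 8==8 emit → i++,j++
[i=2,j=5] 13>9 → j++
[i=2,j=6] 13>10 → j++
[i=2,j=7] 13>11 → j++
[i=2,j=8] 13==13 emit → i++,j++
[i=3,j=9] 16<17 → i++
[i=4,j=9] 19>17 → j++
[i=4,j=10] 19>18 → j++
[i=4,j=11] 19==19 emit → i++,j++
[i=5,j=12] 22<29 → i++

i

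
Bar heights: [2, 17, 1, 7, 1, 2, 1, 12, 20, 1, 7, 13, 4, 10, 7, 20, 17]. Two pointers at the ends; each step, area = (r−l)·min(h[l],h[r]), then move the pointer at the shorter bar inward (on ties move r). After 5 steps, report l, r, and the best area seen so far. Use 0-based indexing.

l=4, r=15, best area=255

[0,16] min(2,17)*16=32 best=32 * → l++
[1,16] min(17,17)*15=255 best=255 * → r--
[1,15] min(17,20)*14=238 best=255 → l++
[2,15] min(1,20)*13=13 best=255 → l++
[3,15] min(7,20)*12=84 best=255 → l++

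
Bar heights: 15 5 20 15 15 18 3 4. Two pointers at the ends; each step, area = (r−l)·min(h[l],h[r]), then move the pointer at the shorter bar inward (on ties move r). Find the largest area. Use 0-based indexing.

max area = 75

l=0 r=7: min(15,4)*7=28 best=28 *, r--
l=0 r=6: min(15,3)*6=18 best=28, r--
l=0 r=5: min(15,18)*5=75 best=75 *, l++
l=1 r=5: min(5,18)*4=20 best=75, l++
l=2 r=5: min(20,18)*3=54 best=75, r--
l=2 r=4: min(20,15)*2=30 best=75, r--
l=2 r=3: min(20,15)*1=15 best=75, r--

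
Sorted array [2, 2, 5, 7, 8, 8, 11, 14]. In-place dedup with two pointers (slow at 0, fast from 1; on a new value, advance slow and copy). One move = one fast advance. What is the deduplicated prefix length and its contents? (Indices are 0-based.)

(s=0,f=1) a[fast]=2=a[slow] dup → fast++
(s=0,f=2) a[fast]=5≠a[slow]=2 write a[1]=5 → slow++,fast++
(s=1,f=3) a[fast]=7≠a[slow]=5 write a[2]=7 → slow++,fast++
(s=2,f=4) a[fast]=8≠a[slow]=7 write a[3]=8 → slow++,fast++
(s=3,f=5) a[fast]=8=a[slow] dup → fast++
(s=3,f=6) a[fast]=11≠a[slow]=8 write a[4]=11 → slow++,fast++
(s=4,f=7) a[fast]=14≠a[slow]=11 write a[5]=14 → slow++,fast++

length 6; prefix = [2, 5, 7, 8, 11, 14]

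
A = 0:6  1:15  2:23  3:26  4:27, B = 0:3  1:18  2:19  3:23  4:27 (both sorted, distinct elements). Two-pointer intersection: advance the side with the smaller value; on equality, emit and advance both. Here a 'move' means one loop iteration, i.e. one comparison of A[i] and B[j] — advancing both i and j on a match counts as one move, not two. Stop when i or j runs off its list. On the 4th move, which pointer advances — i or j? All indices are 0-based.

j

i=0 j=0: 6>3, j++
i=0 j=1: 6<18, i++
i=1 j=1: 15<18, i++
i=2 j=1: 23>18, j++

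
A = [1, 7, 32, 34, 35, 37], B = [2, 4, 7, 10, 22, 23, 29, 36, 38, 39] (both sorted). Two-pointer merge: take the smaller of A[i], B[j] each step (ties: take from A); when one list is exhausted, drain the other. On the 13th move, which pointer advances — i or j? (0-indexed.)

j

[i=0,j=0] A[i]=1<=B[j]=2 take 1 → i++
[i=1,j=0] A[i]=7>B[j]=2 take 2 → j++
[i=1,j=1] A[i]=7>B[j]=4 take 4 → j++
[i=1,j=2] A[i]=7<=B[j]=7 take 7 → i++
[i=2,j=2] A[i]=32>B[j]=7 take 7 → j++
[i=2,j=3] A[i]=32>B[j]=10 take 10 → j++
[i=2,j=4] A[i]=32>B[j]=22 take 22 → j++
[i=2,j=5] A[i]=32>B[j]=23 take 23 → j++
[i=2,j=6] A[i]=32>B[j]=29 take 29 → j++
[i=2,j=7] A[i]=32<=B[j]=36 take 32 → i++
[i=3,j=7] A[i]=34<=B[j]=36 take 34 → i++
[i=4,j=7] A[i]=35<=B[j]=36 take 35 → i++
[i=5,j=7] A[i]=37>B[j]=36 take 36 → j++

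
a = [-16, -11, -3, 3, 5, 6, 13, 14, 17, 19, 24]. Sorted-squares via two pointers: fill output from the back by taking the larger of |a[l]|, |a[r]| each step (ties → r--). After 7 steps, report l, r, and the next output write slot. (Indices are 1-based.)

l=3, r=6, next write slot=4

l=1 r=11: |-16|<=|24| out[11]=576, r--
l=1 r=10: |-16|<=|19| out[10]=361, r--
l=1 r=9: |-16|<=|17| out[9]=289, r--
l=1 r=8: |-16|>|14| out[8]=256, l++
l=2 r=8: |-11|<=|14| out[7]=196, r--
l=2 r=7: |-11|<=|13| out[6]=169, r--
l=2 r=6: |-11|>|6| out[5]=121, l++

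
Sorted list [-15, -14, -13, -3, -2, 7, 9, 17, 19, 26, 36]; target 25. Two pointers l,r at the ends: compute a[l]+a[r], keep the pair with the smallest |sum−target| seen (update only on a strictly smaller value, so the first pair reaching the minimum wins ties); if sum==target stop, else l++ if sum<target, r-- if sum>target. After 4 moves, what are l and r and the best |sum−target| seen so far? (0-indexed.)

l=3, r=9, best |Δ|=2

[0,10] -15+36=21 d=4 * → l++
[1,10] -14+36=22 d=3 * → l++
[2,10] -13+36=23 d=2 * → l++
[3,10] -3+36=33 d=8 → r--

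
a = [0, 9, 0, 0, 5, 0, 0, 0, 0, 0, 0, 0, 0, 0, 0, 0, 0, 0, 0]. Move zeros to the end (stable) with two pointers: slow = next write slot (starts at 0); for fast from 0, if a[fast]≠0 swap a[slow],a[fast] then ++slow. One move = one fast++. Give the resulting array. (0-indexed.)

[9, 5, 0, 0, 0, 0, 0, 0, 0, 0, 0, 0, 0, 0, 0, 0, 0, 0, 0]

(s=0,f=0) a[fast]=0 → fast++
(s=0,f=1) a[fast]=9≠0 swap→a[0]=9 → slow++,fast++
(s=1,f=2) a[fast]=0 → fast++
(s=1,f=3) a[fast]=0 → fast++
(s=1,f=4) a[fast]=5≠0 swap→a[1]=5 → slow++,fast++
(s=2,f=5) a[fast]=0 → fast++
(s=2,f=6) a[fast]=0 → fast++
(s=2,f=7) a[fast]=0 → fast++
(s=2,f=8) a[fast]=0 → fast++
(s=2,f=9) a[fast]=0 → fast++
(s=2,f=10) a[fast]=0 → fast++
(s=2,f=11) a[fast]=0 → fast++
(s=2,f=12) a[fast]=0 → fast++
(s=2,f=13) a[fast]=0 → fast++
(s=2,f=14) a[fast]=0 → fast++
(s=2,f=15) a[fast]=0 → fast++
(s=2,f=16) a[fast]=0 → fast++
(s=2,f=17) a[fast]=0 → fast++
(s=2,f=18) a[fast]=0 → fast++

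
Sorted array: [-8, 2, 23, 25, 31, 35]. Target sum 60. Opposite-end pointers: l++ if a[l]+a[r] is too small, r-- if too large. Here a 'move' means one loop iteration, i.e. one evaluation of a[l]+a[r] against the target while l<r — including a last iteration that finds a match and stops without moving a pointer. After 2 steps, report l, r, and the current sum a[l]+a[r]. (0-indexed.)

l=2, r=5, sum=58

[0,5] -8+35=27 <60 → l++
[1,5] 2+35=37 <60 → l++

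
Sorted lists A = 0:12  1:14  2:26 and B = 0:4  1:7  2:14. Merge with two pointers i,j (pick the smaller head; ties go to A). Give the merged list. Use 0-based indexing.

i=0 j=0: A[i]=12>B[j]=4 take 4, j++
i=0 j=1: A[i]=12>B[j]=7 take 7, j++
i=0 j=2: A[i]=12<=B[j]=14 take 12, i++
i=1 j=2: A[i]=14<=B[j]=14 take 14, i++
i=2 j=2: A[i]=26>B[j]=14 take 14, j++
i=2 j=3: B done, take A[i]=26, i++

[4, 7, 12, 14, 14, 26]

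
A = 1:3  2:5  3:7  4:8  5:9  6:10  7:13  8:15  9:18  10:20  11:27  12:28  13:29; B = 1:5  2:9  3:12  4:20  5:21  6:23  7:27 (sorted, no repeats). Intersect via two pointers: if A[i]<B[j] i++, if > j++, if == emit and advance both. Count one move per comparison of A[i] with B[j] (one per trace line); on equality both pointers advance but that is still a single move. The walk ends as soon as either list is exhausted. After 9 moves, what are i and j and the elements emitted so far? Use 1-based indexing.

i=9, j=4, emitted=[5, 9]

i=1 j=1: 3<5, i++
i=2 j=1: 5==5 emit, i++,j++
i=3 j=2: 7<9, i++
i=4 j=2: 8<9, i++
i=5 j=2: 9==9 emit, i++,j++
i=6 j=3: 10<12, i++
i=7 j=3: 13>12, j++
i=7 j=4: 13<20, i++
i=8 j=4: 15<20, i++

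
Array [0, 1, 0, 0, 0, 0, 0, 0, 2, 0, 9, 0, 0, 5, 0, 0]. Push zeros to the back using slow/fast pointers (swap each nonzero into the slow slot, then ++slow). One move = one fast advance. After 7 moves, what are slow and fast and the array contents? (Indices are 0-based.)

slow=1, fast=7, a=[1, 0, 0, 0, 0, 0, 0, 0, 2, 0, 9, 0, 0, 5, 0, 0]

slow=0 fast=0: a[fast]=0, fast++
slow=0 fast=1: a[fast]=1≠0 swap→a[0]=1, slow++,fast++
slow=1 fast=2: a[fast]=0, fast++
slow=1 fast=3: a[fast]=0, fast++
slow=1 fast=4: a[fast]=0, fast++
slow=1 fast=5: a[fast]=0, fast++
slow=1 fast=6: a[fast]=0, fast++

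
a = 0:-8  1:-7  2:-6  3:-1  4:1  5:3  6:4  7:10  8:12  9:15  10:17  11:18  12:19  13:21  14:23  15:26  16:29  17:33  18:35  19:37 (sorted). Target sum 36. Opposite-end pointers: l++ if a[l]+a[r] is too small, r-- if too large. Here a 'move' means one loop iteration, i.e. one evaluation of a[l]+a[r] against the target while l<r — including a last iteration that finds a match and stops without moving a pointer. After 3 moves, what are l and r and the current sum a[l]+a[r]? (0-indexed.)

l=3, r=19, sum=36

l=0 r=19: -8+37=29 <36, l++
l=1 r=19: -7+37=30 <36, l++
l=2 r=19: -6+37=31 <36, l++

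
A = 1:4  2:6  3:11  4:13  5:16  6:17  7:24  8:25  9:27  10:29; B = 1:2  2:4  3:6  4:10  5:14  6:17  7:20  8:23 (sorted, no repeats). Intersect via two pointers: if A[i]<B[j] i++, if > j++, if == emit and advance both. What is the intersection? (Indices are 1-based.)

intersection = [4, 6, 17]

[i=1,j=1] 4>2 → j++
[i=1,j=2] 4==4 emit → i++,j++
[i=2,j=3] 6==6 emit → i++,j++
[i=3,j=4] 11>10 → j++
[i=3,j=5] 11<14 → i++
[i=4,j=5] 13<14 → i++
[i=5,j=5] 16>14 → j++
[i=5,j=6] 16<17 → i++
[i=6,j=6] 17==17 emit → i++,j++
[i=7,j=7] 24>20 → j++
[i=7,j=8] 24>23 → j++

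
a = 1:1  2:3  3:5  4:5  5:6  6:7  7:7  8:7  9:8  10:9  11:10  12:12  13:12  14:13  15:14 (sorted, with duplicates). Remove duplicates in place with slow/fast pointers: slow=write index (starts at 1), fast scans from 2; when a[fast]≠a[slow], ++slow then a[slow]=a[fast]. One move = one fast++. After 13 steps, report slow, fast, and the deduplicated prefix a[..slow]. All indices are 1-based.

slow=10, fast=15, prefix=[1, 3, 5, 6, 7, 8, 9, 10, 12, 13]

(s=1,f=2) a[fast]=3≠a[slow]=1 write a[2]=3 → slow++,fast++
(s=2,f=3) a[fast]=5≠a[slow]=3 write a[3]=5 → slow++,fast++
(s=3,f=4) a[fast]=5=a[slow] dup → fast++
(s=3,f=5) a[fast]=6≠a[slow]=5 write a[4]=6 → slow++,fast++
(s=4,f=6) a[fast]=7≠a[slow]=6 write a[5]=7 → slow++,fast++
(s=5,f=7) a[fast]=7=a[slow] dup → fast++
(s=5,f=8) a[fast]=7=a[slow] dup → fast++
(s=5,f=9) a[fast]=8≠a[slow]=7 write a[6]=8 → slow++,fast++
(s=6,f=10) a[fast]=9≠a[slow]=8 write a[7]=9 → slow++,fast++
(s=7,f=11) a[fast]=10≠a[slow]=9 write a[8]=10 → slow++,fast++
(s=8,f=12) a[fast]=12≠a[slow]=10 write a[9]=12 → slow++,fast++
(s=9,f=13) a[fast]=12=a[slow] dup → fast++
(s=9,f=14) a[fast]=13≠a[slow]=12 write a[10]=13 → slow++,fast++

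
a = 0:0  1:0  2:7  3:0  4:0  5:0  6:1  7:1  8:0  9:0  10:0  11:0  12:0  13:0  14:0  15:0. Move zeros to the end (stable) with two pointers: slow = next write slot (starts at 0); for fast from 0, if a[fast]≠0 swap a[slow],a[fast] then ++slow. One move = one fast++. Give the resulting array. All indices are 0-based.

(s=0,f=0) a[fast]=0 → fast++
(s=0,f=1) a[fast]=0 → fast++
(s=0,f=2) a[fast]=7≠0 swap→a[0]=7 → slow++,fast++
(s=1,f=3) a[fast]=0 → fast++
(s=1,f=4) a[fast]=0 → fast++
(s=1,f=5) a[fast]=0 → fast++
(s=1,f=6) a[fast]=1≠0 swap→a[1]=1 → slow++,fast++
(s=2,f=7) a[fast]=1≠0 swap→a[2]=1 → slow++,fast++
(s=3,f=8) a[fast]=0 → fast++
(s=3,f=9) a[fast]=0 → fast++
(s=3,f=10) a[fast]=0 → fast++
(s=3,f=11) a[fast]=0 → fast++
(s=3,f=12) a[fast]=0 → fast++
(s=3,f=13) a[fast]=0 → fast++
(s=3,f=14) a[fast]=0 → fast++
(s=3,f=15) a[fast]=0 → fast++

[7, 1, 1, 0, 0, 0, 0, 0, 0, 0, 0, 0, 0, 0, 0, 0]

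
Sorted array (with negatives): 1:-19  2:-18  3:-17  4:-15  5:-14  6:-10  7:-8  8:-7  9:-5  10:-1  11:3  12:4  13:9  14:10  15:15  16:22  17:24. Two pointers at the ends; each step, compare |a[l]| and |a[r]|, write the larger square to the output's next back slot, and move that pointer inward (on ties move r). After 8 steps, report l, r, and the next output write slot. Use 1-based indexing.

l=6, r=14, next write slot=9

[1,17] |-19|<=|24| out[17]=576 → r--
[1,16] |-19|<=|22| out[16]=484 → r--
[1,15] |-19|>|15| out[15]=361 → l++
[2,15] |-18|>|15| out[14]=324 → l++
[3,15] |-17|>|15| out[13]=289 → l++
[4,15] |-15|<=|15| out[12]=225 → r--
[4,14] |-15|>|10| out[11]=225 → l++
[5,14] |-14|>|10| out[10]=196 → l++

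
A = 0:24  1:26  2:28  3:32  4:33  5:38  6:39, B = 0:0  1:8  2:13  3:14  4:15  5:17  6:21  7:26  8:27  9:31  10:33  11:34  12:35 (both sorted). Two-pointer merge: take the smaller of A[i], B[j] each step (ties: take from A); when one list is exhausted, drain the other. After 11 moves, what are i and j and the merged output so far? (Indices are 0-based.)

i=2, j=9, merged so far=[0, 8, 13, 14, 15, 17, 21, 24, 26, 26, 27]

i=0 j=0: A[i]=24>B[j]=0 take 0, j++
i=0 j=1: A[i]=24>B[j]=8 take 8, j++
i=0 j=2: A[i]=24>B[j]=13 take 13, j++
i=0 j=3: A[i]=24>B[j]=14 take 14, j++
i=0 j=4: A[i]=24>B[j]=15 take 15, j++
i=0 j=5: A[i]=24>B[j]=17 take 17, j++
i=0 j=6: A[i]=24>B[j]=21 take 21, j++
i=0 j=7: A[i]=24<=B[j]=26 take 24, i++
i=1 j=7: A[i]=26<=B[j]=26 take 26, i++
i=2 j=7: A[i]=28>B[j]=26 take 26, j++
i=2 j=8: A[i]=28>B[j]=27 take 27, j++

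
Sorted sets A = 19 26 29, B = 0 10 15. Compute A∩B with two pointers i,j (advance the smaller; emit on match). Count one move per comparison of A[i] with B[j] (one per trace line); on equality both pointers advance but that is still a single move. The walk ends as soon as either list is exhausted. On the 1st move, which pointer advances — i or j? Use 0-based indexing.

i=0 j=0: 19>0, j++

j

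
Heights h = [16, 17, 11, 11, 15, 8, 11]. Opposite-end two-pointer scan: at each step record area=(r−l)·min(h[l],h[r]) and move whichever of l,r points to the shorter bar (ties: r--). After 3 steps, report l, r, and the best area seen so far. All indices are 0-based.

l=0, r=3, best area=66

l=0 r=6: min(16,11)*6=66 best=66 *, r--
l=0 r=5: min(16,8)*5=40 best=66, r--
l=0 r=4: min(16,15)*4=60 best=66, r--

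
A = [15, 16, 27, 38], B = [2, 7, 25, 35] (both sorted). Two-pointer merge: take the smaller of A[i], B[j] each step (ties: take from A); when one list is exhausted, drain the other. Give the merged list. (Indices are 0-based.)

[2, 7, 15, 16, 25, 27, 35, 38]

i=0 j=0: A[i]=15>B[j]=2 take 2, j++
i=0 j=1: A[i]=15>B[j]=7 take 7, j++
i=0 j=2: A[i]=15<=B[j]=25 take 15, i++
i=1 j=2: A[i]=16<=B[j]=25 take 16, i++
i=2 j=2: A[i]=27>B[j]=25 take 25, j++
i=2 j=3: A[i]=27<=B[j]=35 take 27, i++
i=3 j=3: A[i]=38>B[j]=35 take 35, j++
i=3 j=4: B done, take A[i]=38, i++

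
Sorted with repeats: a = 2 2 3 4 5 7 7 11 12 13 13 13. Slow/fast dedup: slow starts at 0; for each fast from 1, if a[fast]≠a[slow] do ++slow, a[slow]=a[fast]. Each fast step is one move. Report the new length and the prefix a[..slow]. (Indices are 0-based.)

(s=0,f=1) a[fast]=2=a[slow] dup → fast++
(s=0,f=2) a[fast]=3≠a[slow]=2 write a[1]=3 → slow++,fast++
(s=1,f=3) a[fast]=4≠a[slow]=3 write a[2]=4 → slow++,fast++
(s=2,f=4) a[fast]=5≠a[slow]=4 write a[3]=5 → slow++,fast++
(s=3,f=5) a[fast]=7≠a[slow]=5 write a[4]=7 → slow++,fast++
(s=4,f=6) a[fast]=7=a[slow] dup → fast++
(s=4,f=7) a[fast]=11≠a[slow]=7 write a[5]=11 → slow++,fast++
(s=5,f=8) a[fast]=12≠a[slow]=11 write a[6]=12 → slow++,fast++
(s=6,f=9) a[fast]=13≠a[slow]=12 write a[7]=13 → slow++,fast++
(s=7,f=10) a[fast]=13=a[slow] dup → fast++
(s=7,f=11) a[fast]=13=a[slow] dup → fast++

length 8; prefix = [2, 3, 4, 5, 7, 11, 12, 13]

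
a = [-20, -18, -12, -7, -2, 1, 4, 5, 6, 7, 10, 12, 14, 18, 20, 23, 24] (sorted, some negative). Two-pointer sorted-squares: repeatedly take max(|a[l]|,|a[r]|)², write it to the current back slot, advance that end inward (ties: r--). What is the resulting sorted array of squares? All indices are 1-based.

[1, 4, 16, 25, 36, 49, 49, 100, 144, 144, 196, 324, 324, 400, 400, 529, 576]

[1,17] |-20|<=|24| out[17]=576 → r--
[1,16] |-20|<=|23| out[16]=529 → r--
[1,15] |-20|<=|20| out[15]=400 → r--
[1,14] |-20|>|18| out[14]=400 → l++
[2,14] |-18|<=|18| out[13]=324 → r--
[2,13] |-18|>|14| out[12]=324 → l++
[3,13] |-12|<=|14| out[11]=196 → r--
[3,12] |-12|<=|12| out[10]=144 → r--
[3,11] |-12|>|10| out[9]=144 → l++
[4,11] |-7|<=|10| out[8]=100 → r--
[4,10] |-7|<=|7| out[7]=49 → r--
[4,9] |-7|>|6| out[6]=49 → l++
[5,9] |-2|<=|6| out[5]=36 → r--
[5,8] |-2|<=|5| out[4]=25 → r--
[5,7] |-2|<=|4| out[3]=16 → r--
[5,6] |-2|>|1| out[2]=4 → l++
[6,6] |1|<=|1| out[1]=1 → r--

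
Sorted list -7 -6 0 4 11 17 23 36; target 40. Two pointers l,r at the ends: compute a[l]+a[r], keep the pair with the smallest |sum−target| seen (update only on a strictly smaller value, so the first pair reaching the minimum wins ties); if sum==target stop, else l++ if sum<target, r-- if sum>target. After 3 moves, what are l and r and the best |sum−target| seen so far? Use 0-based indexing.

l=3, r=7, best |Δ|=4

[0,7] -7+36=29 d=11 * → l++
[1,7] -6+36=30 d=10 * → l++
[2,7] 0+36=36 d=4 * → l++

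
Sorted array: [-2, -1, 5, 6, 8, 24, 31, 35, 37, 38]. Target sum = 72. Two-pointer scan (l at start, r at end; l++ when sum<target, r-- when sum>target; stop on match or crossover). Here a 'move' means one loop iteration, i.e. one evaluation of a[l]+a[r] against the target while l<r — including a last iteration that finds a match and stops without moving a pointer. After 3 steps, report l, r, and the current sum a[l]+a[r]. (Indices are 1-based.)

l=1 r=10: -2+38=36 <72, l++
l=2 r=10: -1+38=37 <72, l++
l=3 r=10: 5+38=43 <72, l++

l=4, r=10, sum=44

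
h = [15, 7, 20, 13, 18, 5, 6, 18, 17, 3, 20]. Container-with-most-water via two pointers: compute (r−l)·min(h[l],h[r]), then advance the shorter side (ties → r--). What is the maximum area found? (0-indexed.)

l=0 r=10: min(15,20)*10=150 best=150 *, l++
l=1 r=10: min(7,20)*9=63 best=150, l++
l=2 r=10: min(20,20)*8=160 best=160 *, r--
l=2 r=9: min(20,3)*7=21 best=160, r--
l=2 r=8: min(20,17)*6=102 best=160, r--
l=2 r=7: min(20,18)*5=90 best=160, r--
l=2 r=6: min(20,6)*4=24 best=160, r--
l=2 r=5: min(20,5)*3=15 best=160, r--
l=2 r=4: min(20,18)*2=36 best=160, r--
l=2 r=3: min(20,13)*1=13 best=160, r--

max area = 160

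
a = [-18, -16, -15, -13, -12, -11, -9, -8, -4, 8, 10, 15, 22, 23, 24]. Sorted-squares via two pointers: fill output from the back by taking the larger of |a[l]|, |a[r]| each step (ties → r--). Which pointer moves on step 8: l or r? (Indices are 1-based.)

l

[1,15] |-18|<=|24| out[15]=576 → r--
[1,14] |-18|<=|23| out[14]=529 → r--
[1,13] |-18|<=|22| out[13]=484 → r--
[1,12] |-18|>|15| out[12]=324 → l++
[2,12] |-16|>|15| out[11]=256 → l++
[3,12] |-15|<=|15| out[10]=225 → r--
[3,11] |-15|>|10| out[9]=225 → l++
[4,11] |-13|>|10| out[8]=169 → l++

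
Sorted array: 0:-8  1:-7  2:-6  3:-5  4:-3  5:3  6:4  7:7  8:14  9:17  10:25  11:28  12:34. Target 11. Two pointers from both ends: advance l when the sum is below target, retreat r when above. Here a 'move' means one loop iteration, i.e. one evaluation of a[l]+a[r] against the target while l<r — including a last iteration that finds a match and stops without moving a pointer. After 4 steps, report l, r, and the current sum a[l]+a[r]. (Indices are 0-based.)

[0,12] -8+34=26 >11 → r--
[0,11] -8+28=20 >11 → r--
[0,10] -8+25=17 >11 → r--
[0,9] -8+17=9 <11 → l++

l=1, r=9, sum=10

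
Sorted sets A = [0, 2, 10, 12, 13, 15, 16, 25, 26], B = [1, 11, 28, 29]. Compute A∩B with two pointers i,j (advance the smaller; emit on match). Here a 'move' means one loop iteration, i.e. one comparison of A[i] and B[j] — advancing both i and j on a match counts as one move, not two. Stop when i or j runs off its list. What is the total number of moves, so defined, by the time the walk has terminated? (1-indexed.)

[i=1,j=1] 0<1 → i++
[i=2,j=1] 2>1 → j++
[i=2,j=2] 2<11 → i++
[i=3,j=2] 10<11 → i++
[i=4,j=2] 12>11 → j++
[i=4,j=3] 12<28 → i++
[i=5,j=3] 13<28 → i++
[i=6,j=3] 15<28 → i++
[i=7,j=3] 16<28 → i++
[i=8,j=3] 25<28 → i++
[i=9,j=3] 26<28 → i++

11 moves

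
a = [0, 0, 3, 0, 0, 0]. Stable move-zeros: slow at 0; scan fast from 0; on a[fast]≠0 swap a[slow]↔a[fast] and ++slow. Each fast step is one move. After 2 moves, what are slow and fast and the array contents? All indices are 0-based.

slow=0 fast=0: a[fast]=0, fast++
slow=0 fast=1: a[fast]=0, fast++

slow=0, fast=2, a=[0, 0, 3, 0, 0, 0]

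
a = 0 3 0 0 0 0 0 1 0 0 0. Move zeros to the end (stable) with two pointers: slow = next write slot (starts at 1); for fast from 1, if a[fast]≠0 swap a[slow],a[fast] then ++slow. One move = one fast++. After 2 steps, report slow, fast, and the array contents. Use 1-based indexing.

slow=1 fast=1: a[fast]=0, fast++
slow=1 fast=2: a[fast]=3≠0 swap→a[1]=3, slow++,fast++

slow=2, fast=3, a=[3, 0, 0, 0, 0, 0, 0, 1, 0, 0, 0]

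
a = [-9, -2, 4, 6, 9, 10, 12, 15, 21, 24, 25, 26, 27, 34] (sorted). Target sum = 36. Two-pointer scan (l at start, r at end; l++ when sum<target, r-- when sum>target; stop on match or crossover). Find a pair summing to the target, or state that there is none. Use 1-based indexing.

l=1 r=14: -9+34=25 <36, l++
l=2 r=14: -2+34=32 <36, l++
l=3 r=14: 4+34=38 >36, r--
l=3 r=13: 4+27=31 <36, l++
l=4 r=13: 6+27=33 <36, l++
l=5 r=13: 9+27=36, found

(9, 27)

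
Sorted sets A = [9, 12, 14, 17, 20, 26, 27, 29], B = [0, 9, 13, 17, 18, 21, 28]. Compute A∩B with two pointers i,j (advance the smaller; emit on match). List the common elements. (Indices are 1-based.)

i=1 j=1: 9>0, j++
i=1 j=2: 9==9 emit, i++,j++
i=2 j=3: 12<13, i++
i=3 j=3: 14>13, j++
i=3 j=4: 14<17, i++
i=4 j=4: 17==17 emit, i++,j++
i=5 j=5: 20>18, j++
i=5 j=6: 20<21, i++
i=6 j=6: 26>21, j++
i=6 j=7: 26<28, i++
i=7 j=7: 27<28, i++
i=8 j=7: 29>28, j++

intersection = [9, 17]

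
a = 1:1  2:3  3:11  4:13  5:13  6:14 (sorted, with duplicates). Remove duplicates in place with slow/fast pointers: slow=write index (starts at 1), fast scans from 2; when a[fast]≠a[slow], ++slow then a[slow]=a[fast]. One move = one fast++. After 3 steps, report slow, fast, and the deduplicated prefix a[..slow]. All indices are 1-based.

slow=4, fast=5, prefix=[1, 3, 11, 13]

(s=1,f=2) a[fast]=3≠a[slow]=1 write a[2]=3 → slow++,fast++
(s=2,f=3) a[fast]=11≠a[slow]=3 write a[3]=11 → slow++,fast++
(s=3,f=4) a[fast]=13≠a[slow]=11 write a[4]=13 → slow++,fast++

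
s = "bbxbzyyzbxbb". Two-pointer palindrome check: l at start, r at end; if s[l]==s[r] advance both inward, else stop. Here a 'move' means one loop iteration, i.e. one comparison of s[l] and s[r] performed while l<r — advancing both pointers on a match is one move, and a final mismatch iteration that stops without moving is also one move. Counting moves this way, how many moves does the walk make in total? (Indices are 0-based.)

[0,11] 'b'=='b' → l++,r--
[1,10] 'b'=='b' → l++,r--
[2,9] 'x'=='x' → l++,r--
[3,8] 'b'=='b' → l++,r--
[4,7] 'z'=='z' → l++,r--
[5,6] 'y'=='y' → l++,r--

6 moves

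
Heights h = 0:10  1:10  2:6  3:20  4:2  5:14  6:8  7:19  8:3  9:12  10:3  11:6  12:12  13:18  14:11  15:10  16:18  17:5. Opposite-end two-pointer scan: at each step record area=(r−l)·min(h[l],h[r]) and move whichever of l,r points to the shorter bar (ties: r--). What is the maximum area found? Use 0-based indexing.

l=0 r=17: min(10,5)*17=85 best=85 *, r--
l=0 r=16: min(10,18)*16=160 best=160 *, l++
l=1 r=16: min(10,18)*15=150 best=160, l++
l=2 r=16: min(6,18)*14=84 best=160, l++
l=3 r=16: min(20,18)*13=234 best=234 *, r--
l=3 r=15: min(20,10)*12=120 best=234, r--
l=3 r=14: min(20,11)*11=121 best=234, r--
l=3 r=13: min(20,18)*10=180 best=234, r--
l=3 r=12: min(20,12)*9=108 best=234, r--
l=3 r=11: min(20,6)*8=48 best=234, r--
l=3 r=10: min(20,3)*7=21 best=234, r--
l=3 r=9: min(20,12)*6=72 best=234, r--
l=3 r=8: min(20,3)*5=15 best=234, r--
l=3 r=7: min(20,19)*4=76 best=234, r--
l=3 r=6: min(20,8)*3=24 best=234, r--
l=3 r=5: min(20,14)*2=28 best=234, r--
l=3 r=4: min(20,2)*1=2 best=234, r--

max area = 234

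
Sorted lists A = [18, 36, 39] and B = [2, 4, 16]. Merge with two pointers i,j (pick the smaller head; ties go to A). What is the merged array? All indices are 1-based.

[2, 4, 16, 18, 36, 39]

i=1 j=1: A[i]=18>B[j]=2 take 2, j++
i=1 j=2: A[i]=18>B[j]=4 take 4, j++
i=1 j=3: A[i]=18>B[j]=16 take 16, j++
i=1 j=4: B done, take A[i]=18, i++
i=2 j=4: B done, take A[i]=36, i++
i=3 j=4: B done, take A[i]=39, i++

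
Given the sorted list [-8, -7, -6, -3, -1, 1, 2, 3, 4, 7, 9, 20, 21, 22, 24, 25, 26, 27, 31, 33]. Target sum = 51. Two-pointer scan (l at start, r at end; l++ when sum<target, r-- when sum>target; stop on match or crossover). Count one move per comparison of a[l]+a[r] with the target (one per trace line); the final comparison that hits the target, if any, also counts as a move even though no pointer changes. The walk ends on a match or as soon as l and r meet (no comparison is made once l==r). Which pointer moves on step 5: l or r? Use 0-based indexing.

l

l=0 r=19: -8+33=25 <51, l++
l=1 r=19: -7+33=26 <51, l++
l=2 r=19: -6+33=27 <51, l++
l=3 r=19: -3+33=30 <51, l++
l=4 r=19: -1+33=32 <51, l++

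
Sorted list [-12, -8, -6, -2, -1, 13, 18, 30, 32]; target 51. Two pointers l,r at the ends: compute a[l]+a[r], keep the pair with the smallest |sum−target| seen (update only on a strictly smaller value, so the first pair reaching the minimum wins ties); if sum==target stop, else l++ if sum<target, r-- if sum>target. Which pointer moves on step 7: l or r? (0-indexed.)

l

l=0 r=8: -12+32=20 d=31 *, l++
l=1 r=8: -8+32=24 d=27 *, l++
l=2 r=8: -6+32=26 d=25 *, l++
l=3 r=8: -2+32=30 d=21 *, l++
l=4 r=8: -1+32=31 d=20 *, l++
l=5 r=8: 13+32=45 d=6 *, l++
l=6 r=8: 18+32=50 d=1 *, l++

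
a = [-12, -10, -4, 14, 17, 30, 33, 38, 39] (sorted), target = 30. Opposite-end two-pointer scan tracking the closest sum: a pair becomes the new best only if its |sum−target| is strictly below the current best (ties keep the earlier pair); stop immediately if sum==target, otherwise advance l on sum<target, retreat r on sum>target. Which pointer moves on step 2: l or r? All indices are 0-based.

l

l=0 r=8: -12+39=27 d=3 *, l++
l=1 r=8: -10+39=29 d=1 *, l++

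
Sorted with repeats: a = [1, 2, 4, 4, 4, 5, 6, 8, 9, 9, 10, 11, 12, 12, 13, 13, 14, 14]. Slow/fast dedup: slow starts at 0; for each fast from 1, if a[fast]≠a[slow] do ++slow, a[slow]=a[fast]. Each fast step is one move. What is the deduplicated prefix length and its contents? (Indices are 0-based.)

length 12; prefix = [1, 2, 4, 5, 6, 8, 9, 10, 11, 12, 13, 14]

(s=0,f=1) a[fast]=2≠a[slow]=1 write a[1]=2 → slow++,fast++
(s=1,f=2) a[fast]=4≠a[slow]=2 write a[2]=4 → slow++,fast++
(s=2,f=3) a[fast]=4=a[slow] dup → fast++
(s=2,f=4) a[fast]=4=a[slow] dup → fast++
(s=2,f=5) a[fast]=5≠a[slow]=4 write a[3]=5 → slow++,fast++
(s=3,f=6) a[fast]=6≠a[slow]=5 write a[4]=6 → slow++,fast++
(s=4,f=7) a[fast]=8≠a[slow]=6 write a[5]=8 → slow++,fast++
(s=5,f=8) a[fast]=9≠a[slow]=8 write a[6]=9 → slow++,fast++
(s=6,f=9) a[fast]=9=a[slow] dup → fast++
(s=6,f=10) a[fast]=10≠a[slow]=9 write a[7]=10 → slow++,fast++
(s=7,f=11) a[fast]=11≠a[slow]=10 write a[8]=11 → slow++,fast++
(s=8,f=12) a[fast]=12≠a[slow]=11 write a[9]=12 → slow++,fast++
(s=9,f=13) a[fast]=12=a[slow] dup → fast++
(s=9,f=14) a[fast]=13≠a[slow]=12 write a[10]=13 → slow++,fast++
(s=10,f=15) a[fast]=13=a[slow] dup → fast++
(s=10,f=16) a[fast]=14≠a[slow]=13 write a[11]=14 → slow++,fast++
(s=11,f=17) a[fast]=14=a[slow] dup → fast++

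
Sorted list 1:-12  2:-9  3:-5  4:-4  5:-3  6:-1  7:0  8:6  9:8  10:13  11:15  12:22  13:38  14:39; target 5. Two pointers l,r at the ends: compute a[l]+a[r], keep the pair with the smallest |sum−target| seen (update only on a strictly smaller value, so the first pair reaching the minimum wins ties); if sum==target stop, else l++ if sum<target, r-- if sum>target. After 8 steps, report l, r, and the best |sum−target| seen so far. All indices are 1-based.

l=1 r=14: -12+39=27 d=22 *, r--
l=1 r=13: -12+38=26 d=21 *, r--
l=1 r=12: -12+22=10 d=5 *, r--
l=1 r=11: -12+15=3 d=2 *, l++
l=2 r=11: -9+15=6 d=1 *, r--
l=2 r=10: -9+13=4 d=1, l++
l=3 r=10: -5+13=8 d=3, r--
l=3 r=9: -5+8=3 d=2, l++

l=4, r=9, best |Δ|=1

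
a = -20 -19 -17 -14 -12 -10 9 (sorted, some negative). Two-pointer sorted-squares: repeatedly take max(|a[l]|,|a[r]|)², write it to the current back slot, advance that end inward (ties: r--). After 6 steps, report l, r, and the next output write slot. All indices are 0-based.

[0,6] |-20|>|9| out[6]=400 → l++
[1,6] |-19|>|9| out[5]=361 → l++
[2,6] |-17|>|9| out[4]=289 → l++
[3,6] |-14|>|9| out[3]=196 → l++
[4,6] |-12|>|9| out[2]=144 → l++
[5,6] |-10|>|9| out[1]=100 → l++

l=6, r=6, next write slot=0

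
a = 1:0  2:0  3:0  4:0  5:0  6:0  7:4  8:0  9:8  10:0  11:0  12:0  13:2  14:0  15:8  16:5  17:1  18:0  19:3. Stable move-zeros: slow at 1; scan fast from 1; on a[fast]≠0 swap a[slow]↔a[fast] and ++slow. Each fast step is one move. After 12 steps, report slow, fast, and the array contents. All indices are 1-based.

slow=3, fast=13, a=[4, 8, 0, 0, 0, 0, 0, 0, 0, 0, 0, 0, 2, 0, 8, 5, 1, 0, 3]

slow=1 fast=1: a[fast]=0, fast++
slow=1 fast=2: a[fast]=0, fast++
slow=1 fast=3: a[fast]=0, fast++
slow=1 fast=4: a[fast]=0, fast++
slow=1 fast=5: a[fast]=0, fast++
slow=1 fast=6: a[fast]=0, fast++
slow=1 fast=7: a[fast]=4≠0 swap→a[1]=4, slow++,fast++
slow=2 fast=8: a[fast]=0, fast++
slow=2 fast=9: a[fast]=8≠0 swap→a[2]=8, slow++,fast++
slow=3 fast=10: a[fast]=0, fast++
slow=3 fast=11: a[fast]=0, fast++
slow=3 fast=12: a[fast]=0, fast++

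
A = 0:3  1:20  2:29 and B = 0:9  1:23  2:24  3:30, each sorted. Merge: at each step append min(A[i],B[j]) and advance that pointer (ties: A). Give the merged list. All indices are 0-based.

[i=0,j=0] A[i]=3<=B[j]=9 take 3 → i++
[i=1,j=0] A[i]=20>B[j]=9 take 9 → j++
[i=1,j=1] A[i]=20<=B[j]=23 take 20 → i++
[i=2,j=1] A[i]=29>B[j]=23 take 23 → j++
[i=2,j=2] A[i]=29>B[j]=24 take 24 → j++
[i=2,j=3] A[i]=29<=B[j]=30 take 29 → i++
[i=3,j=3] A done, take B[j]=30 → j++

[3, 9, 20, 23, 24, 29, 30]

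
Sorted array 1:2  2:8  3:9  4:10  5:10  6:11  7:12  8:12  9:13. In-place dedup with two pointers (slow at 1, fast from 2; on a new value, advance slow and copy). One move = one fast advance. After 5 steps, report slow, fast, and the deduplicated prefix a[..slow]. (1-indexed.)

slow=1 fast=2: a[fast]=8≠a[slow]=2 write a[2]=8, slow++,fast++
slow=2 fast=3: a[fast]=9≠a[slow]=8 write a[3]=9, slow++,fast++
slow=3 fast=4: a[fast]=10≠a[slow]=9 write a[4]=10, slow++,fast++
slow=4 fast=5: a[fast]=10=a[slow] dup, fast++
slow=4 fast=6: a[fast]=11≠a[slow]=10 write a[5]=11, slow++,fast++

slow=5, fast=7, prefix=[2, 8, 9, 10, 11]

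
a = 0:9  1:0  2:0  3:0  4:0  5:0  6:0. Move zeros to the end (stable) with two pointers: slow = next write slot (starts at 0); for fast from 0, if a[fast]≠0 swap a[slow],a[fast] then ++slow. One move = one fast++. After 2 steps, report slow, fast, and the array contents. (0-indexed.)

slow=1, fast=2, a=[9, 0, 0, 0, 0, 0, 0]

slow=0 fast=0: a[fast]=9≠0 swap→a[0]=9, slow++,fast++
slow=1 fast=1: a[fast]=0, fast++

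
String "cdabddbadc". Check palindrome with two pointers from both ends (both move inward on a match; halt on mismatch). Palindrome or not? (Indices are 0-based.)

palindrome

l=0 r=9: 'c'=='c', l++,r--
l=1 r=8: 'd'=='d', l++,r--
l=2 r=7: 'a'=='a', l++,r--
l=3 r=6: 'b'=='b', l++,r--
l=4 r=5: 'd'=='d', l++,r--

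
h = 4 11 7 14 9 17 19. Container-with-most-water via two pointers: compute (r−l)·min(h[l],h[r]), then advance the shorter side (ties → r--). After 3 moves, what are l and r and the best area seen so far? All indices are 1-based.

[1,7] min(4,19)*6=24 best=24 * → l++
[2,7] min(11,19)*5=55 best=55 * → l++
[3,7] min(7,19)*4=28 best=55 → l++

l=4, r=7, best area=55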